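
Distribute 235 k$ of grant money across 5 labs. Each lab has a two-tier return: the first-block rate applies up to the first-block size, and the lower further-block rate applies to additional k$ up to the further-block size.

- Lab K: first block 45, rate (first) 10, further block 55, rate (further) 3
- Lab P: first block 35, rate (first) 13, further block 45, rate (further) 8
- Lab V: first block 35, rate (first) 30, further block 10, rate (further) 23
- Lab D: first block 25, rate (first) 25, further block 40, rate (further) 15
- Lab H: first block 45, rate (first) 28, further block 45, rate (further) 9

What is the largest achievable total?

4670

Rank every tier by rate: Lab V/tier1 30 > Lab H/tier1 28 > Lab D/tier1 25 > Lab V/tier2 23 > Lab D/tier2 15 > Lab P/tier1 13 > Lab K/tier1 10 > Lab H/tier2 9 > Lab P/tier2 8 > Lab K/tier2 3.
Fill Lab V tier1 block (35 at 30) — 200 left.
Lab H tier1 at 28: fill all 45 — 155 left.
Lab D tier1 at 25: fill all 25 — 130 left.
Lab V/tier2 (23): +10 — 120 left.
Fill Lab D tier2 block (40 at 15) — 80 left.
Fill Lab P tier1 block (35 at 13) — 45 left.
Fill Lab K tier1 block (45 at 10) — 0 left.
Total = 30×35 + 28×45 + 25×25 + 23×10 + 15×40 + 13×35 + 10×45 = 4670.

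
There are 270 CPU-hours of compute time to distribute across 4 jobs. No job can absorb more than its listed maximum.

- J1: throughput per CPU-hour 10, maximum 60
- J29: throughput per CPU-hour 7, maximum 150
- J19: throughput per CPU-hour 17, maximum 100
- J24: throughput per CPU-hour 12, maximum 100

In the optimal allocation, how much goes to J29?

Highest throughput per CPU-hour first: J19 17 > J24 12 > J1 10 > J29 7.
J19 takes 100 to reach its cap of 100 → 170 left.
J24 takes 100 to reach its cap of 100 → 70 left.
Give J1 60 to hit its cap of 60 → 10 left.
J29 has room for 150 but only 10 remain, so it gets 10.

10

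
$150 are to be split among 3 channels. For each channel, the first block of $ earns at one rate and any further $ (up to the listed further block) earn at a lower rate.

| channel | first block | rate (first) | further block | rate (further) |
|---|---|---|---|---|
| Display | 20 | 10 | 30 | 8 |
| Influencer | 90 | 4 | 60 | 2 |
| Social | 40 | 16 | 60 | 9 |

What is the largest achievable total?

1620

Treat each block as its own option and order by rate: Social/T1 16 > Display/T1 10 > Social/T2 9 > Display/T2 8 > Influencer/T1 4 > Influencer/T2 2.
Social/T1 (16): +40 — 110 left.
Display/T1 (10): +20 — 90 left.
Social/T2 (9): +60 — 30 left.
Display T2 at 8: fill all 30 — 0 left.
Total = 16×40 + 10×20 + 9×60 + 8×30 = 1620.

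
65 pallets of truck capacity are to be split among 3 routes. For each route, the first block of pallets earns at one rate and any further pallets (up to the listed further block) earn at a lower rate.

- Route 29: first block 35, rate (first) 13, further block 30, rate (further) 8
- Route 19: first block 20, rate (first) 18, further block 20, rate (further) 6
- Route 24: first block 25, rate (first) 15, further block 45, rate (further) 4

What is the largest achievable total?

995

Rank every tier by rate: Route 19/tier1 18 > Route 24/tier1 15 > Route 29/tier1 13 > Route 29/tier2 8 > Route 19/tier2 6 > Route 24/tier2 4.
Fill Route 19 tier1 block (20 at 18) → 45 left.
Fill Route 24 tier1 block (25 at 15) → 20 left.
Route 29 tier1 at 13: only 20 left, fill 20.
Total = 18×20 + 15×25 + 13×20 = 995.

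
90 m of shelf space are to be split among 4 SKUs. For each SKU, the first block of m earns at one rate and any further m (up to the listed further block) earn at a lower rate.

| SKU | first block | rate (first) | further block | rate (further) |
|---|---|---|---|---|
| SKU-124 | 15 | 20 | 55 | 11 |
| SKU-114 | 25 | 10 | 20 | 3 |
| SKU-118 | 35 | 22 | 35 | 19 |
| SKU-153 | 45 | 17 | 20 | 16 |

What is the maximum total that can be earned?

1820

Rank every tier by rate: SKU-118/T1 22 > SKU-124/T1 20 > SKU-118/T2 19 > SKU-153/T1 17 > SKU-153/T2 16 > SKU-124/T2 11 > SKU-114/T1 10 > SKU-114/T2 3.
SKU-118 T1 at 22: fill all 35 — 55 left.
SKU-124 T1 at 20: fill all 15 — 40 left.
SKU-118/T2 (19): +35 — 5 left.
SKU-153/T1: +5 of 45 at 17; pool empty.
Total = 22×35 + 20×15 + 19×35 + 17×5 = 1820.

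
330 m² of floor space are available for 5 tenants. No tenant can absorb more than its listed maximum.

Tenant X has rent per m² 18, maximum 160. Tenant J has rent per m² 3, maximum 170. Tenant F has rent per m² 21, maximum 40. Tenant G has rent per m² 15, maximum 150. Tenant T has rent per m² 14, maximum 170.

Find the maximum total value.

Rank by rent per m²: Tenant F 21 > Tenant X 18 > Tenant G 15 > Tenant T 14 > Tenant J 3.
Give Tenant F 40 to hit its cap of 40 → 290 left.
Tenant X takes 160 to reach its cap of 160 → 130 left.
Tenant G has room for 150 but only 130 remain, so it gets 130.
Total = 18×160 + 21×40 + 15×130 = 5670.

5670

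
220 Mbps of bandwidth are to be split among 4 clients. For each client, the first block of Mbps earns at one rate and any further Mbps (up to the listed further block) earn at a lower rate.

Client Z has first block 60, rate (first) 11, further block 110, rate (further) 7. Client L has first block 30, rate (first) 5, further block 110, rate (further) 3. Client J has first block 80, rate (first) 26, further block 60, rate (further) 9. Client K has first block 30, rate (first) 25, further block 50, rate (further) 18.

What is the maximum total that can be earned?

Order all 8 blocks by rate: Client J/first 26 > Client K/first 25 > Client K/second 18 > Client Z/first 11 > Client J/second 9 > Client Z/second 7 > Client L/first 5 > Client L/second 3.
Fill Client J first block (80 at 26) — 140 left.
Client K first at 25: fill all 30 — 110 left.
Client K second at 18: fill all 50 — 60 left.
Fill Client Z first block (60 at 11) — 0 left.
Total = 26×80 + 25×30 + 18×50 + 11×60 = 4390.

4390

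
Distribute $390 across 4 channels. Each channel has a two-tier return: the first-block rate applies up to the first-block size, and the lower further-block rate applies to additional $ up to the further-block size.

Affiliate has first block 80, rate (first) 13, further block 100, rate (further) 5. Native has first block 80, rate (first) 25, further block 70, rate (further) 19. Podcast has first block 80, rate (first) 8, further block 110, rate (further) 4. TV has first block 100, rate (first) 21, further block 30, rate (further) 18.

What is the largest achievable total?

7250

Treat each block as its own option and order by rate: Native/tier1 25 > TV/tier1 21 > Native/tier2 19 > TV/tier2 18 > Affiliate/tier1 13 > Podcast/tier1 8 > Affiliate/tier2 5 > Podcast/tier2 4.
Fill Native tier1 block (80 at 25) ; 310 left.
Fill TV tier1 block (100 at 21) ; 210 left.
Native tier2 at 19: fill all 70 ; 140 left.
TV/tier2 (18): +30 ; 110 left.
Affiliate/tier1 (13): +80 ; 30 left.
Podcast tier1 at 8: only 30 left, fill 30.
Total = 25×80 + 21×100 + 19×70 + 18×30 + 13×80 + 8×30 = 7250.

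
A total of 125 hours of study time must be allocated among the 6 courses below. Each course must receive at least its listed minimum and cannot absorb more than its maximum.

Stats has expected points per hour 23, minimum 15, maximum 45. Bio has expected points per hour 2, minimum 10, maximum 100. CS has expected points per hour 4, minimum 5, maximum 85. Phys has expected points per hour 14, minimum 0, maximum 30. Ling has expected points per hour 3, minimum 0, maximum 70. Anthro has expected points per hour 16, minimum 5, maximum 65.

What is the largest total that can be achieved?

2115

Meeting every minimum uses 15+10+5+0+0+5 = 35 hours, leaving 90.
Highest expected points per hour first: Stats 23 > Anthro 16 > Phys 14 > CS 4 > Ling 3 > Bio 2.
Stats: +30 to 45 (cap) → 60 left.
Anthro takes 60 more to reach its cap of 65 → 0 left.
Total = 23×45 + 2×10 + 4×5 + 16×65 = 2115.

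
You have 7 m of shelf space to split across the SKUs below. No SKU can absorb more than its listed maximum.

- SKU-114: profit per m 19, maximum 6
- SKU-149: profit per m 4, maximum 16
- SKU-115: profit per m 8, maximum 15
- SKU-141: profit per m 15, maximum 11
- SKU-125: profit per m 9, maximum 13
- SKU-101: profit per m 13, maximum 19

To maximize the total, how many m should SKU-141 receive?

Rank by profit per m: SKU-114 19 > SKU-141 15 > SKU-101 13 > SKU-125 9 > SKU-115 8 > SKU-149 4.
SKU-114 takes 6 to reach its cap of 6 → 1 left.
SKU-141 has room for 11 but only 1 remain, so it gets 1.

1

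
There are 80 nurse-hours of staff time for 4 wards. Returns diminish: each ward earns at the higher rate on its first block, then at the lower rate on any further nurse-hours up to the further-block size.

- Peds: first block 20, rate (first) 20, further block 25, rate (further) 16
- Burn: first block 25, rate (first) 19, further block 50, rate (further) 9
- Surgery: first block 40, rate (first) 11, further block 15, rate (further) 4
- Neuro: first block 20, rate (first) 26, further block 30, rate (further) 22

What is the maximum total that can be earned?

Treat each block as its own option and order by rate: Neuro/tier1 26 > Neuro/tier2 22 > Peds/tier1 20 > Burn/tier1 19 > Peds/tier2 16 > Surgery/tier1 11 > Burn/tier2 9 > Surgery/tier2 4.
Fill Neuro tier1 block (20 at 26) → 60 left.
Neuro tier2 at 22: fill all 30 → 30 left.
Peds/tier1 (20): +20 → 10 left.
Burn/tier1: +10 of 25 at 19; pool empty.
Total = 26×20 + 22×30 + 20×20 + 19×10 = 1770.

1770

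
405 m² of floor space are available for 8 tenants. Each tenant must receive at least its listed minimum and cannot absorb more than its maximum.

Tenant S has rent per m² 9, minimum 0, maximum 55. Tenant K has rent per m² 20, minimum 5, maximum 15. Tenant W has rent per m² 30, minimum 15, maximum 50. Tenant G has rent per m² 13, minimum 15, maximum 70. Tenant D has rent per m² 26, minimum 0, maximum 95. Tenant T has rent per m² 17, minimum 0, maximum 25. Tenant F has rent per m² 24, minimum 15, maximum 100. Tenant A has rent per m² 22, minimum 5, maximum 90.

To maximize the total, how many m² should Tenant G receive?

Meeting every minimum uses 0+5+15+15+0+0+15+5 = 55 m², leaving 350.
Highest rent per m² first: Tenant W 30 > Tenant D 26 > Tenant F 24 > Tenant A 22 > Tenant K 20 > Tenant T 17 > Tenant G 13 > Tenant S 9.
Give Tenant W 35 more to hit its cap of 50 → 315 left.
Tenant D takes 95 more to reach its cap of 95 → 220 left.
Tenant F takes 85 more to reach its cap of 100 → 135 left.
Give Tenant A 85 more to hit its cap of 90 → 50 left.
Tenant K takes 10 more to reach its cap of 15 → 40 left.
Tenant T: +25 to 25 (cap) → 15 left.
Tenant G: +15 (room for 55) → 30. Pool exhausted.

30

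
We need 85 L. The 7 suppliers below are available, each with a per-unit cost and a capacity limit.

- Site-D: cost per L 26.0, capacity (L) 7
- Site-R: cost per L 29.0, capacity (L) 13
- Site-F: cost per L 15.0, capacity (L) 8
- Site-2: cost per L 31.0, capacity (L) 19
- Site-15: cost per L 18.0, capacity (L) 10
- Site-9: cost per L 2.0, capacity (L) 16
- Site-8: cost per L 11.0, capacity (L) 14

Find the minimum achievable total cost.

Cheapest first:
Site-9 at 2.0: take all 16 L ; 69 still needed.
Take 14 from Site-8 at 11.0 ; need 55 more.
Take 8 from Site-F at 15.0 ; need 47 more.
Take 10 from Site-15 at 18.0 ; need 37 more.
Take 7 from Site-D at 26.0 ; need 30 more.
Take 13 from Site-R at 29.0 ; need 17 more.
Site-2 (31.0): take the remaining 17 ; done.
Cost = 16×2.0 + 14×11.0 + 8×15.0 + 10×18.0 + 7×26.0 + 13×29.0 + 17×31.0 = 1572.

1572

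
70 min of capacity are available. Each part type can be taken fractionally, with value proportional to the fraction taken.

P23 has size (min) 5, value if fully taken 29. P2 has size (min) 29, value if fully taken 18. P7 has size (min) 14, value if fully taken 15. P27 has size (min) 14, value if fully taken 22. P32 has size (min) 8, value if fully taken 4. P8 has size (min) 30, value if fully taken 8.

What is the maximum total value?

88

Best value per unit of size first: P23 29/5≈5.8, P27 22/14≈1.57, P7 15/14≈1.07, P2 18/29≈0.621, P32 4/8≈0.5, P8 8/30≈0.267.
Take all of P23 (5 min, value 29) — 65 min left.
P27: take in full, 14 min for value 22 — 51 left.
P7: take in full, 14 min for value 15 — 37 left.
Take all of P2 (29 min, value 18) — 8 min left.
All 8 min of P32 fit (value 4) — 0 remain.
Total value = 88.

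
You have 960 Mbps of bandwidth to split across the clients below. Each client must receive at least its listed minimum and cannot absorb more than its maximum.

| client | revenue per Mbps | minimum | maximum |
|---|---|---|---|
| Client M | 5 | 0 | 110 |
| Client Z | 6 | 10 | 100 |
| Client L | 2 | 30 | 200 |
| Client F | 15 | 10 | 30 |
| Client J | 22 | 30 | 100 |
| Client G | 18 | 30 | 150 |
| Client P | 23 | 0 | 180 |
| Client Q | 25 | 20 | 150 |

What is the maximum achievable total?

Meeting every minimum uses 0+10+30+10+30+30+0+20 = 130 Mbps, leaving 830.
Highest revenue per Mbps first: Client Q 25 > Client P 23 > Client J 22 > Client G 18 > Client F 15 > Client Z 6 > Client M 5 > Client L 2.
Client Q takes 130 more to reach its cap of 150 ; 700 left.
Client P: +180 to 180 (cap) ; 520 left.
Give Client J 70 more to hit its cap of 100 ; 450 left.
Client G takes 120 more to reach its cap of 150 ; 330 left.
Client F takes 20 more to reach its cap of 30 ; 310 left.
Client Z takes 90 more to reach its cap of 100 ; 220 left.
Client M takes 110 more to reach its cap of 110 ; 110 left.
Only 110 left; Client L takes them to reach 140.
Total = 5×110 + 6×100 + 2×140 + 15×30 + 22×100 + 18×150 + 23×180 + 25×150 = 14670.

14670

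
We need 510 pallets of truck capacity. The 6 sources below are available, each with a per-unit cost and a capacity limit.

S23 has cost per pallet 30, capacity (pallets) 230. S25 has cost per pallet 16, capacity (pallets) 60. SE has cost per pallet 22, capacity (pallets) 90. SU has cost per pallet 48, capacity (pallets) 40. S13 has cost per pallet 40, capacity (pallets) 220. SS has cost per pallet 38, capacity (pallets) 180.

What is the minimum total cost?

Use sources in increasing cost order.
S25 at 16: take all 60 pallets — 450 still needed.
SE at 22: take all 90 pallets — 360 still needed.
S23 (30): use full 230 — 130 pallets to go.
SS (38): take the remaining 130 — done.
S13, SU: unused.
Cost = 60×16 + 90×22 + 230×30 + 130×38 = 14780.

14780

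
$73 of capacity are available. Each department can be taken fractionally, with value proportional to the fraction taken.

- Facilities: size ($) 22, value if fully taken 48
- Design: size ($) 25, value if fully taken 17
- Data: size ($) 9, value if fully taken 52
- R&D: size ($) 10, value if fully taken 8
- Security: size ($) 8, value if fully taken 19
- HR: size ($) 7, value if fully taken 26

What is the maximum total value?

164.56

Sort by value density: Data 52/9≈5.78, HR 26/7≈3.71, Security 19/8≈2.38, Facilities 48/22≈2.18, R&D 8/10≈0.8, Design 17/25≈0.68.
Take all of Data (9 $, value 52) → 64 $ left.
Take all of HR (7 $, value 26) → 57 $ left.
Security: take in full, 8 $ for value 19 → 49 left.
Take all of Facilities (22 $, value 48) → 27 $ left.
Take all of R&D (10 $, value 8) → 17 $ left.
Fill the last 17 $ with part of Design: 17/25 of it earns 11.56.
Total value = 164.56.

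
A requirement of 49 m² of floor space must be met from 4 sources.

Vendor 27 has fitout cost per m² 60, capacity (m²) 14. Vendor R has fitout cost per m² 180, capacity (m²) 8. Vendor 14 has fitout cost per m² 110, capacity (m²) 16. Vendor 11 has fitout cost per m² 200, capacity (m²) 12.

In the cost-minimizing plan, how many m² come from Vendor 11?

Use sources in increasing cost order.
Take 14 from Vendor 27 at 60 ; need 35 more.
Vendor 14 at 110: take all 16 m² ; 19 still needed.
Vendor R at 180: take all 8 m² ; 11 still needed.
Vendor 11 (200): take the remaining 11 ; done.

11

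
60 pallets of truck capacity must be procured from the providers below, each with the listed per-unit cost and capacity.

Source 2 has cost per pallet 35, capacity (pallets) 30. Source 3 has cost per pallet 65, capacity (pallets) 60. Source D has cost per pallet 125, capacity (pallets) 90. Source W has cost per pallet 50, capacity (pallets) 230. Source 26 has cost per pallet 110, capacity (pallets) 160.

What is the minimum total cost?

Fill from the cheapest provider first.
Source 2 (35): use full 30 ; 30 pallets to go.
Take 30 from Source W at 50 to finish.
Source 3, Source 26, Source D: unused.
Cost = 30×35 + 30×50 = 2550.

2550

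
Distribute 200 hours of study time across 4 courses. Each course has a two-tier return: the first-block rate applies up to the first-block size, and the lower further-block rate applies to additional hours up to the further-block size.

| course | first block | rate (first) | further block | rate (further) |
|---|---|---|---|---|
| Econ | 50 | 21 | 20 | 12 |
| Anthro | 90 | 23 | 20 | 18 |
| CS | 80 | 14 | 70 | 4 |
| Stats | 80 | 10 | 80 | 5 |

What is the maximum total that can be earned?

4040

Order all 8 blocks by rate: Anthro/tier1 23 > Econ/tier1 21 > Anthro/tier2 18 > CS/tier1 14 > Econ/tier2 12 > Stats/tier1 10 > Stats/tier2 5 > CS/tier2 4.
Anthro tier1 at 23: fill all 90 ; 110 left.
Econ/tier1 (21): +50 ; 60 left.
Fill Anthro tier2 block (20 at 18) ; 40 left.
CS tier1 at 14: only 40 left, fill 40.
Total = 23×90 + 21×50 + 18×20 + 14×40 = 4040.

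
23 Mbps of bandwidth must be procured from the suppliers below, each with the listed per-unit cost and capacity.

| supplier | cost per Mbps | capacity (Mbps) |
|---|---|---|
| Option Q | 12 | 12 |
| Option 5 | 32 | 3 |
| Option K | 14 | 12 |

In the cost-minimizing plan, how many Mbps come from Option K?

Use suppliers in increasing cost order.
Take 12 from Option Q at 12 — need 11 more.
Take 11 from Option K at 14 to finish.
Option 5: unused.

11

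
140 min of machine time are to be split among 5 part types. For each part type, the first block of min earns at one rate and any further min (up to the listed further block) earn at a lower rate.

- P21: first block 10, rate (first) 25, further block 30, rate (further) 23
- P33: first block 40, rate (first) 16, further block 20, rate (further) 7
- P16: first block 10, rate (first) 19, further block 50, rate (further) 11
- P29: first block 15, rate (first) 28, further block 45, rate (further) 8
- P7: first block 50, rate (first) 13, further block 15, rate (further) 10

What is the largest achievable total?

2645

Rank every tier by rate: P29/first 28 > P21/first 25 > P21/second 23 > P16/first 19 > P33/first 16 > P7/first 13 > P16/second 11 > P7/second 10 > P29/second 8 > P33/second 7.
Fill P29 first block (15 at 28) ; 125 left.
P21 first at 25: fill all 10 ; 115 left.
P21/second (23): +30 ; 85 left.
Fill P16 first block (10 at 19) ; 75 left.
P33/first (16): +40 ; 35 left.
35 remain; put them into P7 first at 13.
Total = 28×15 + 25×10 + 23×30 + 19×10 + 16×40 + 13×35 = 2645.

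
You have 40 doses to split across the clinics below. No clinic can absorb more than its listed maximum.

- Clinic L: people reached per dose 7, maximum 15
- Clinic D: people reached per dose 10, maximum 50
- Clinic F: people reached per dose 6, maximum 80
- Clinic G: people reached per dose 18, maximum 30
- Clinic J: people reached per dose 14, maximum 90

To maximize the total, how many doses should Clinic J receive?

10

Rank by people reached per dose: Clinic G 18 > Clinic J 14 > Clinic D 10 > Clinic L 7 > Clinic F 6.
Clinic G: +30 to 30 (cap) → 10 left.
Clinic J: +10 (room for 90) → 10. Pool exhausted.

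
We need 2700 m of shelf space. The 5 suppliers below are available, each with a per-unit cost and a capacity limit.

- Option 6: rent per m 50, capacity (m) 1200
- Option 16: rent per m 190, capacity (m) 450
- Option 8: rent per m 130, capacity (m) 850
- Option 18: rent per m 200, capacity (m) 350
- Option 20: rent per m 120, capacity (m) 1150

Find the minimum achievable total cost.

Use suppliers in increasing cost order.
Option 6 at 50: take all 1200 m — 1500 still needed.
Option 20 (120): use full 1150 — 350 m to go.
Take 350 from Option 8 at 130 to finish.
Option 16, Option 18: unused.
Cost = 1200×50 + 1150×120 + 350×130 = 243500.

243500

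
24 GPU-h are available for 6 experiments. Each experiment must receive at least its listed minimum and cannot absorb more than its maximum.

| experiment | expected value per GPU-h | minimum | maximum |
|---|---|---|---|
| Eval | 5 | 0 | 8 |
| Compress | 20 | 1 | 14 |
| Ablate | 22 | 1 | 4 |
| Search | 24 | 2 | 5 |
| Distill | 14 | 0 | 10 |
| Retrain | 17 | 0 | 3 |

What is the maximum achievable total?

Meeting every minimum uses 0+1+1+2+0+0 = 4 GPU-h, leaving 20.
Order the experiments by expected value per GPU-h: Search 24 > Ablate 22 > Compress 20 > Retrain 17 > Distill 14 > Eval 5.
Search takes 3 more to reach its cap of 5 → 17 left.
Ablate takes 3 more to reach its cap of 4 → 14 left.
Give Compress 13 more to hit its cap of 14 → 1 left.
Retrain has room for 3 more but only 1 remain, so it gets 1.
Total = 20×14 + 22×4 + 24×5 + 17×1 = 505.

505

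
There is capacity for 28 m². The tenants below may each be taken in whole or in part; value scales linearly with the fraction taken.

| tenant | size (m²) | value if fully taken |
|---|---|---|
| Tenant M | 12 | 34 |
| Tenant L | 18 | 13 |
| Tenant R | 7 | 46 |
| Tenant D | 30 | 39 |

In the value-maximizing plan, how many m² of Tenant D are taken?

9

Sort by value density: Tenant R 46/7≈6.57, Tenant M 34/12≈2.83, Tenant D 39/30≈1.3, Tenant L 13/18≈0.722.
All 7 m² of Tenant R fit (value 46) ; 21 remain.
Take all of Tenant M (12 m², value 34) ; 9 m² left.
Only 9 m² remain; take 9/30 of Tenant D for value 39×9/30 = 11.7.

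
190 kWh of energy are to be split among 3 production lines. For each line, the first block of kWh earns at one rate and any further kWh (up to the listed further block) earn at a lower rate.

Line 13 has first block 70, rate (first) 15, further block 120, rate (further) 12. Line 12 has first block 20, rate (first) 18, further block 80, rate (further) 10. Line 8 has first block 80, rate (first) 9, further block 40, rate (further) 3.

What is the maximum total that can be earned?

2610

Order all 6 blocks by rate: Line 12/tier1 18 > Line 13/tier1 15 > Line 13/tier2 12 > Line 12/tier2 10 > Line 8/tier1 9 > Line 8/tier2 3.
Fill Line 12 tier1 block (20 at 18) — 170 left.
Line 13/tier1 (15): +70 — 100 left.
Line 13/tier2: +100 of 120 at 12; pool empty.
Total = 18×20 + 15×70 + 12×100 = 2610.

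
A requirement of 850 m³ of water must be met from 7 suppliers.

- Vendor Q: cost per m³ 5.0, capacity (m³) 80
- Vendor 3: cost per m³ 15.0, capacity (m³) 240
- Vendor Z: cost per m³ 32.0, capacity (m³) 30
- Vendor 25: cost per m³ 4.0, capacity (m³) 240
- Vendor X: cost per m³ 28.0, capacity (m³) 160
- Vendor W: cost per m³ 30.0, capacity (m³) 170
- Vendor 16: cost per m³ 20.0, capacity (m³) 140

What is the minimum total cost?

11960

Use suppliers in increasing cost order.
Take 240 from Vendor 25 at 4.0 ; need 610 more.
Take 80 from Vendor Q at 5.0 ; need 530 more.
Vendor 3 (15.0): use full 240 ; 290 m³ to go.
Take 140 from Vendor 16 at 20.0 ; need 150 more.
Take 150 from Vendor X at 28.0 to finish.
Vendor W, Vendor Z: unused.
Cost = 240×4.0 + 80×5.0 + 240×15.0 + 140×20.0 + 150×28.0 = 11960.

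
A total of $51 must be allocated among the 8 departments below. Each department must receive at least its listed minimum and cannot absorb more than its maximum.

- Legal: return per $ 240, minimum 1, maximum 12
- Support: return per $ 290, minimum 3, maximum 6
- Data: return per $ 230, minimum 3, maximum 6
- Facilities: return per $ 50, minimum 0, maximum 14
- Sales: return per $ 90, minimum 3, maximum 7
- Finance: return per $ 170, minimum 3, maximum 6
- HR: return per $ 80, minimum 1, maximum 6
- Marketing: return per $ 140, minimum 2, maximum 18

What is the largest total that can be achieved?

Meeting every minimum uses 1+3+3+0+3+3+1+2 = 16 $, leaving 35.
Rank by return per $: Support 290 > Legal 240 > Data 230 > Finance 170 > Marketing 140 > Sales 90 > HR 80 > Facilities 50.
Support takes 3 more to reach its cap of 6 ; 32 left.
Legal: +11 to 12 (cap) ; 21 left.
Data: +3 to 6 (cap) ; 18 left.
Finance takes 3 more to reach its cap of 6 ; 15 left.
Marketing: +15 (room for 16) → 17. Pool exhausted.
Total = 240×12 + 290×6 + 230×6 + 90×3 + 170×6 + 80×1 + 140×17 = 9750.

9750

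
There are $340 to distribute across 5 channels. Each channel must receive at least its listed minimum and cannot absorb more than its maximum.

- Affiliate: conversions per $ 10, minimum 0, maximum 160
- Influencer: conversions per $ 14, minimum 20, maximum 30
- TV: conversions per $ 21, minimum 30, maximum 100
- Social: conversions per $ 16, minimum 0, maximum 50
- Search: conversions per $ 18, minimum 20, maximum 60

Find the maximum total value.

5400

Meeting every minimum uses 0+20+30+0+20 = 70 $, leaving 270.
Order the channels by conversions per $: TV 21 > Search 18 > Social 16 > Influencer 14 > Affiliate 10.
Give TV 70 more to hit its cap of 100 — 200 left.
Search takes 40 more to reach its cap of 60 — 160 left.
Social: +50 to 50 (cap) — 110 left.
Give Influencer 10 more to hit its cap of 30 — 100 left.
Only 100 left; Affiliate takes them to reach 100.
Total = 10×100 + 14×30 + 21×100 + 16×50 + 18×60 = 5400.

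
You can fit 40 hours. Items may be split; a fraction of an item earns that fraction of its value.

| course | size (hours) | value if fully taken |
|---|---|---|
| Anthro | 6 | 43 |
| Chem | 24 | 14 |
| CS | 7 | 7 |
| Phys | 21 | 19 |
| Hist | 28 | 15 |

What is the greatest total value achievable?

72.5

Sort by value density: Anthro 43/6≈7.17, CS 7/7≈1, Phys 19/21≈0.905, Chem 14/24≈0.583, Hist 15/28≈0.536.
Take all of Anthro (6 hours, value 43) — 34 hours left.
Take all of CS (7 hours, value 7) — 27 hours left.
Take all of Phys (21 hours, value 19) — 6 hours left.
Fill the last 6 hours with part of Chem: 6/24 of it earns 3.5.
Total value = 72.5.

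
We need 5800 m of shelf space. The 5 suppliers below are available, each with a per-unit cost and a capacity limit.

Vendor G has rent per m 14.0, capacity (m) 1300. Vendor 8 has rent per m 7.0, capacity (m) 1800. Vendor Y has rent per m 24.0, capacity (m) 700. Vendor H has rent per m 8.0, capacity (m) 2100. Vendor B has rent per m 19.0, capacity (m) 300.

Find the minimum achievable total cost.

60500

Cheapest first:
Take 1800 from Vendor 8 at 7.0 — need 4000 more.
Vendor H at 8.0: take all 2100 m — 1900 still needed.
Vendor G at 14.0: take all 1300 m — 600 still needed.
Take 300 from Vendor B at 19.0 — need 300 more.
Vendor Y at 24.0: take 300 of its 700 — requirement met.
Cost = 1800×7.0 + 2100×8.0 + 1300×14.0 + 300×19.0 + 300×24.0 = 60500.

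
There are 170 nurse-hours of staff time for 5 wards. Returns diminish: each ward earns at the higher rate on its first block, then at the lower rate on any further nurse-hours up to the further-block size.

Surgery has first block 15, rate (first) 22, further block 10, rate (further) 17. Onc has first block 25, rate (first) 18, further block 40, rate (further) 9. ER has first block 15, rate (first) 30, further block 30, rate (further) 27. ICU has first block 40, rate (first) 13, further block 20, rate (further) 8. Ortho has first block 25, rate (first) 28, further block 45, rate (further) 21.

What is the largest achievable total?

Order all 10 blocks by rate: ER/first 30 > Ortho/first 28 > ER/second 27 > Surgery/first 22 > Ortho/second 21 > Onc/first 18 > Surgery/second 17 > ICU/first 13 > Onc/second 9 > ICU/second 8.
ER first at 30: fill all 15 → 155 left.
Ortho first at 28: fill all 25 → 130 left.
ER/second (27): +30 → 100 left.
Surgery/first (22): +15 → 85 left.
Ortho/second (21): +45 → 40 left.
Fill Onc first block (25 at 18) → 15 left.
Fill Surgery second block (10 at 17) → 5 left.
5 remain; put them into ICU first at 13.
Total = 30×15 + 28×25 + 27×30 + 22×15 + 21×45 + 18×25 + 17×10 + 13×5 = 3920.

3920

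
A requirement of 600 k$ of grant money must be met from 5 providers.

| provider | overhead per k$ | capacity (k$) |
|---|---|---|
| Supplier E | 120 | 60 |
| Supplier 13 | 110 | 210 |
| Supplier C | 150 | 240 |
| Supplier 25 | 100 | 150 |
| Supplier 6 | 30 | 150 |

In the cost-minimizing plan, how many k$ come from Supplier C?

30

Fill from the cheapest provider first.
Supplier 6 at 30: take all 150 k$ ; 450 still needed.
Supplier 25 at 100: take all 150 k$ ; 300 still needed.
Supplier 13 (110): use full 210 ; 90 k$ to go.
Supplier E at 120: take all 60 k$ ; 30 still needed.
Supplier C (150): take the remaining 30 ; done.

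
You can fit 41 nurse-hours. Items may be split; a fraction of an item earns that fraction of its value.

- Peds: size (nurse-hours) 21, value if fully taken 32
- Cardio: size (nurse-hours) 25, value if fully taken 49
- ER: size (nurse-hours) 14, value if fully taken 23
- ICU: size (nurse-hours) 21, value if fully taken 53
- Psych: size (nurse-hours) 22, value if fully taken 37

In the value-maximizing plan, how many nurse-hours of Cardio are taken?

20

Sort by value density: ICU 53/21≈2.52, Cardio 49/25≈1.96, Psych 37/22≈1.68, ER 23/14≈1.64, Peds 32/21≈1.52.
All 21 nurse-hours of ICU fit (value 53) — 20 remain.
Fill the last 20 nurse-hours with part of Cardio: 20/25 of it earns 39.2.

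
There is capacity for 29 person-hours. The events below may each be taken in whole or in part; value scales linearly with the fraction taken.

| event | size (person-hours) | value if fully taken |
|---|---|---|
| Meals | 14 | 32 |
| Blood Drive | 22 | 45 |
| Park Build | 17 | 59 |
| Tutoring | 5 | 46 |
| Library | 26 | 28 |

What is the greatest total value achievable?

121

Sort by value density: Tutoring 46/5≈9.2, Park Build 59/17≈3.47, Meals 32/14≈2.29, Blood Drive 45/22≈2.05, Library 28/26≈1.08.
Take all of Tutoring (5 person-hours, value 46) ; 24 person-hours left.
Park Build: take in full, 17 person-hours for value 59 ; 7 left.
Fill the last 7 person-hours with part of Meals: 7/14 of it earns 16.
Total value = 121.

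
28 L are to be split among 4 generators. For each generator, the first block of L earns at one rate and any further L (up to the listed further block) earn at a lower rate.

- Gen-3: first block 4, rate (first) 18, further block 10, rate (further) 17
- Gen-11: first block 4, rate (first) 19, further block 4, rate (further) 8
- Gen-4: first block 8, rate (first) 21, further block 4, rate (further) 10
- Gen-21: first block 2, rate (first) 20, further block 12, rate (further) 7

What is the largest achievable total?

526

Rank every tier by rate: Gen-4/T1 21 > Gen-21/T1 20 > Gen-11/T1 19 > Gen-3/T1 18 > Gen-3/T2 17 > Gen-4/T2 10 > Gen-11/T2 8 > Gen-21/T2 7.
Fill Gen-4 T1 block (8 at 21) → 20 left.
Gen-21 T1 at 20: fill all 2 → 18 left.
Gen-11/T1 (19): +4 → 14 left.
Gen-3/T1 (18): +4 → 10 left.
Fill Gen-3 T2 block (10 at 17) → 0 left.
Total = 21×8 + 20×2 + 19×4 + 18×4 + 17×10 = 526.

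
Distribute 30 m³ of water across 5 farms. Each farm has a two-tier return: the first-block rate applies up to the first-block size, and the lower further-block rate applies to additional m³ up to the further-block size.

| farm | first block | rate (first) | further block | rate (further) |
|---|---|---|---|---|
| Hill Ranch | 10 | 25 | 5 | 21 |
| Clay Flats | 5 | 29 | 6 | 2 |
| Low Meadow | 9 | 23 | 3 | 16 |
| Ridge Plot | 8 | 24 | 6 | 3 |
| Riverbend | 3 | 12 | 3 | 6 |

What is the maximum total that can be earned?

Treat each block as its own option and order by rate: Clay Flats/tier1 29 > Hill Ranch/tier1 25 > Ridge Plot/tier1 24 > Low Meadow/tier1 23 > Hill Ranch/tier2 21 > Low Meadow/tier2 16 > Riverbend/tier1 12 > Riverbend/tier2 6 > Ridge Plot/tier2 3 > Clay Flats/tier2 2.
Fill Clay Flats tier1 block (5 at 29) ; 25 left.
Hill Ranch/tier1 (25): +10 ; 15 left.
Ridge Plot tier1 at 24: fill all 8 ; 7 left.
Low Meadow/tier1: +7 of 9 at 23; pool empty.
Total = 29×5 + 25×10 + 24×8 + 23×7 = 748.

748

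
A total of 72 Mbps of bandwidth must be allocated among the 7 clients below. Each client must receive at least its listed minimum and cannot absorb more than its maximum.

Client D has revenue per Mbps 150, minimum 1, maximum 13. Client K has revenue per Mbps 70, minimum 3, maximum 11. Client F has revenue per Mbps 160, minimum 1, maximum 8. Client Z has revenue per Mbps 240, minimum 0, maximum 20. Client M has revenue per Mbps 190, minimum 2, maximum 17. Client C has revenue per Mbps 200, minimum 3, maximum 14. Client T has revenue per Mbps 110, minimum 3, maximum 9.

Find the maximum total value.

Meeting every minimum uses 1+3+1+0+2+3+3 = 13 Mbps, leaving 59.
Order the clients by revenue per Mbps: Client Z 240 > Client C 200 > Client M 190 > Client F 160 > Client D 150 > Client T 110 > Client K 70.
Give Client Z 20 more to hit its cap of 20 ; 39 left.
Give Client C 11 more to hit its cap of 14 ; 28 left.
Give Client M 15 more to hit its cap of 17 ; 13 left.
Client F: +7 to 8 (cap) ; 6 left.
Only 6 left; Client D takes them to reach 7.
Total = 150×7 + 70×3 + 160×8 + 240×20 + 190×17 + 200×14 + 110×3 = 13700.

13700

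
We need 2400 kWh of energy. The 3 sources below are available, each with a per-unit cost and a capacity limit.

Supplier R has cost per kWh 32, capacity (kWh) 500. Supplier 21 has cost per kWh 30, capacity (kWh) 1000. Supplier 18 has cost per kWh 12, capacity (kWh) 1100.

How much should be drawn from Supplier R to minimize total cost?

Fill from the cheapest source first.
Supplier 18 (12): use full 1100 → 1300 kWh to go.
Supplier 21 at 30: take all 1000 kWh → 300 still needed.
Take 300 from Supplier R at 32 to finish.

300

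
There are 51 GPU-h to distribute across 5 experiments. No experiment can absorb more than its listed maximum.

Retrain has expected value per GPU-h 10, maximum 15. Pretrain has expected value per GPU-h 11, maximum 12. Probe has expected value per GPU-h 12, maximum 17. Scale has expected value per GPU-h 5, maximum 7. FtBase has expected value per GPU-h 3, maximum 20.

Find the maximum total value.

Order the experiments by expected value per GPU-h: Probe 12 > Pretrain 11 > Retrain 10 > Scale 5 > FtBase 3.
Probe: +17 to 17 (cap) → 34 left.
Give Pretrain 12 to hit its cap of 12 → 22 left.
Retrain: +15 to 15 (cap) → 7 left.
Give Scale 7 to hit its cap of 7 → 0 left.
Total = 10×15 + 11×12 + 12×17 + 5×7 = 521.

521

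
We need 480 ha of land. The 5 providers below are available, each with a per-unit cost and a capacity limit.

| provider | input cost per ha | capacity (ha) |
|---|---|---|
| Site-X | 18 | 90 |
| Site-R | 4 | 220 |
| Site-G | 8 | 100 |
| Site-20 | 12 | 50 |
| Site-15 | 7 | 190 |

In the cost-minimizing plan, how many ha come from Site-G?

Fill from the cheapest provider first.
Site-R (4): use full 220 ; 260 ha to go.
Site-15 (7): use full 190 ; 70 ha to go.
Site-G at 8: take 70 of its 100 ; requirement met.
Site-20, Site-X: unused.

70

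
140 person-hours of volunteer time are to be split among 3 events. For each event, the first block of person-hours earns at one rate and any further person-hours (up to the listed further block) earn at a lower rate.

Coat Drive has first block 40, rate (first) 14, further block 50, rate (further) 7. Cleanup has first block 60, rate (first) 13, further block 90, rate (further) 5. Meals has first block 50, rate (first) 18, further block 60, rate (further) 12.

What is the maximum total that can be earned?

2110

Rank every tier by rate: Meals/tier1 18 > Coat Drive/tier1 14 > Cleanup/tier1 13 > Meals/tier2 12 > Coat Drive/tier2 7 > Cleanup/tier2 5.
Meals tier1 at 18: fill all 50 ; 90 left.
Coat Drive/tier1 (14): +40 ; 50 left.
Cleanup/tier1: +50 of 60 at 13; pool empty.
Total = 18×50 + 14×40 + 13×50 = 2110.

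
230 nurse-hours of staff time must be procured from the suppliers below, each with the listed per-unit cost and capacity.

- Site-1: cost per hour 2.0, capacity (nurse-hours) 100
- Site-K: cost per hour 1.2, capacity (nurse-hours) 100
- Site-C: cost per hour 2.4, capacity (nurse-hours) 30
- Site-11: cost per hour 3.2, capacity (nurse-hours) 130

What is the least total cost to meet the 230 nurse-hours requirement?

392

Cheapest first:
Take 100 from Site-K at 1.2 → need 130 more.
Site-1 at 2.0: take all 100 nurse-hours → 30 still needed.
Take 30 from Site-C at 2.4 → need 0 more.
Site-11: unused.
Cost = 100×1.2 + 100×2.0 + 30×2.4 = 392.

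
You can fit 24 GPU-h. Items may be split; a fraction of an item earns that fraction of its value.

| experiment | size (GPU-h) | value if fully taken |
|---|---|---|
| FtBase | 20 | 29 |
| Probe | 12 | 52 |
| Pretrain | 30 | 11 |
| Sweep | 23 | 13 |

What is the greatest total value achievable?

69.4

Sort by value density: Probe 52/12≈4.33, FtBase 29/20≈1.45, Sweep 13/23≈0.565, Pretrain 11/30≈0.367.
All 12 GPU-h of Probe fit (value 52) — 12 remain.
Only 12 GPU-h remain; take 12/20 of FtBase for value 29×12/20 = 17.4.
Total value = 69.4.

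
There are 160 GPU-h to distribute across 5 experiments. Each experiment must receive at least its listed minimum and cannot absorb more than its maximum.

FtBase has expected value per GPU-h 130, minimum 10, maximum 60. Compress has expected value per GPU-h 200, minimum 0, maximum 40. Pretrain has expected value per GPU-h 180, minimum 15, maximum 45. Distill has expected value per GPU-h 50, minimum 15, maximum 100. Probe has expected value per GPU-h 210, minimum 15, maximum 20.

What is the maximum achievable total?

26250

Meeting every minimum uses 10+0+15+15+15 = 55 GPU-h, leaving 105.
Rank by expected value per GPU-h: Probe 210 > Compress 200 > Pretrain 180 > FtBase 130 > Distill 50.
Give Probe 5 more to hit its cap of 20 → 100 left.
Compress takes 40 more to reach its cap of 40 → 60 left.
Pretrain: +30 to 45 (cap) → 30 left.
Only 30 left; FtBase takes them to reach 40.
Total = 130×40 + 200×40 + 180×45 + 50×15 + 210×20 = 26250.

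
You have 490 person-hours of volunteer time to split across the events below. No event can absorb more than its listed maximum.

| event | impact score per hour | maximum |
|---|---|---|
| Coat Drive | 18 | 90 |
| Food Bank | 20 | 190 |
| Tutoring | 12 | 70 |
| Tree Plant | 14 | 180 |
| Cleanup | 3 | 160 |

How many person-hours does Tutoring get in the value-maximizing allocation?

30

Order the events by impact score per hour: Food Bank 20 > Coat Drive 18 > Tree Plant 14 > Tutoring 12 > Cleanup 3.
Give Food Bank 190 to hit its cap of 190 → 300 left.
Coat Drive: +90 to 90 (cap) → 210 left.
Tree Plant: +180 to 180 (cap) → 30 left.
Only 30 left; Tutoring takes them to reach 30.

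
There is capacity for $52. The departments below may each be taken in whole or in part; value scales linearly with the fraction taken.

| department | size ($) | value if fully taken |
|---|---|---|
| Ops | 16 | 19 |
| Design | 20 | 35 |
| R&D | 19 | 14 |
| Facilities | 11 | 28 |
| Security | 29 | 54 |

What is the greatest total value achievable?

Rank by value-to-size ratio: Facilities 28/11≈2.55, Security 54/29≈1.86, Design 35/20≈1.75, Ops 19/16≈1.19, R&D 14/19≈0.737.
All 11 $ of Facilities fit (value 28) → 41 remain.
Take all of Security (29 $, value 54) → 12 $ left.
Fill the last 12 $ with part of Design: 12/20 of it earns 21.
Total value = 103.

103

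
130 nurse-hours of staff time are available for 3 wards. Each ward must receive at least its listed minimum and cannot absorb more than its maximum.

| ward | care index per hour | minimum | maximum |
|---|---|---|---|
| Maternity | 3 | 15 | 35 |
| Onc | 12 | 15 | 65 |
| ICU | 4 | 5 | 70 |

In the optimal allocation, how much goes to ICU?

50

Meeting every minimum uses 15+15+5 = 35 nurse-hours, leaving 95.
Highest care index per hour first: Onc 12 > ICU 4 > Maternity 3.
Onc: +50 to 65 (cap) — 45 left.
Only 45 left; ICU takes them to reach 50.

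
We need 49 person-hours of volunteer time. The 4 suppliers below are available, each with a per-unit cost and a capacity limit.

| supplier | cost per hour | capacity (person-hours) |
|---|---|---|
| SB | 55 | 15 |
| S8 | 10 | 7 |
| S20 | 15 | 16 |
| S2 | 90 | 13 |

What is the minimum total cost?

Cheapest first:
S8 at 10: take all 7 person-hours → 42 still needed.
S20 at 15: take all 16 person-hours → 26 still needed.
Take 15 from SB at 55 → need 11 more.
Take 11 from S2 at 90 to finish.
Cost = 7×10 + 16×15 + 15×55 + 11×90 = 2125.

2125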